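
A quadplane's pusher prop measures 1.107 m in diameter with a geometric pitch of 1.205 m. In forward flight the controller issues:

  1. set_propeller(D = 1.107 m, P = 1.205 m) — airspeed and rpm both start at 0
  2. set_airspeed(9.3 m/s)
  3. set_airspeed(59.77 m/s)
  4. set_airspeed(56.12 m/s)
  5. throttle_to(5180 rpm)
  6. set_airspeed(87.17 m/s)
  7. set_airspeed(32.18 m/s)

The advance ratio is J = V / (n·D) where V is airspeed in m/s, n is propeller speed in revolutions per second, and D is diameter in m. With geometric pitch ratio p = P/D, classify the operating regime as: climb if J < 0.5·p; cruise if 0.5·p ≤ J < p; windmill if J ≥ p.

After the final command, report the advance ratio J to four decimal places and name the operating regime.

J = 0.3367, regime = climb

set_propeller: D = 1.107 m, P = 1.205 m (p = P/D = 1.088528); state ← (V=0, rpm=0)
set_airspeed(9.3): V ← 9.3 m/s
set_airspeed(59.77): V ← 59.77 m/s
set_airspeed(56.12): V ← 56.12 m/s
throttle_to(5180): rpm ← 5180
set_airspeed(87.17): V ← 87.17 m/s
set_airspeed(32.18): V ← 32.18 m/s
final state: V = 32.18 m/s, rpm = 5180 → n = rpm/60 = 86.333333 rev/s
J = V / (n·D) = 32.18 / (86.333333 × 1.107) = 0.336713
regime bands: climb J<0.5443 | cruise [0.5443, 1.0885) | windmill J≥1.0885
J = 0.3367 → climb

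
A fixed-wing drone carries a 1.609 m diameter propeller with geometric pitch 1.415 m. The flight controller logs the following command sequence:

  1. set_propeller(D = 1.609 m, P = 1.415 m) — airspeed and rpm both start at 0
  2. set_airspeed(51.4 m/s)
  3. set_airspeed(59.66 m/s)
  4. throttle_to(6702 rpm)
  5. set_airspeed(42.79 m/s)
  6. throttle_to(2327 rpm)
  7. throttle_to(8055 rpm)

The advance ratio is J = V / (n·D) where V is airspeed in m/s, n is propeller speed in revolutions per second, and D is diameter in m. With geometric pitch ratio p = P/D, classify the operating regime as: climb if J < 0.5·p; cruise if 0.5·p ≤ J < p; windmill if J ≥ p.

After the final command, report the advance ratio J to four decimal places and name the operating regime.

set_propeller: D = 1.609 m, P = 1.415 m (p = P/D = 0.879428); state ← (V=0, rpm=0)
set_airspeed(51.4): V ← 51.4 m/s
set_airspeed(59.66): V ← 59.66 m/s
throttle_to(6702): rpm ← 6702
set_airspeed(42.79): V ← 42.79 m/s
throttle_to(2327): rpm ← 2327
throttle_to(8055): rpm ← 8055
final state: V = 42.79 m/s, rpm = 8055 → n = rpm/60 = 134.250000 rev/s
J = V / (n·D) = 42.79 / (134.250000 × 1.609) = 0.198094
regime bands: climb J<0.4397 | cruise [0.4397, 0.8794) | windmill J≥0.8794
J = 0.1981 → climb

J = 0.1981, regime = climb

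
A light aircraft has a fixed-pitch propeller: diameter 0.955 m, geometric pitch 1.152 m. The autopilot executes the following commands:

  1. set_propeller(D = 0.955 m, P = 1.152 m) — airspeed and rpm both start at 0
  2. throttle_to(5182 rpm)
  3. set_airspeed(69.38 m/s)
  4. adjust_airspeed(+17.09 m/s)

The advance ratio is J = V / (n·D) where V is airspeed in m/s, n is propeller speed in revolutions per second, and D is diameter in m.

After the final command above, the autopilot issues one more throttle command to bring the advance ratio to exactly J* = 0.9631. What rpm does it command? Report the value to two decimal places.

set_propeller: D = 0.955 m, P = 1.152 m (p = P/D = 1.206283); state ← (V=0, rpm=0)
throttle_to(5182): rpm ← 5182
set_airspeed(69.38): V ← 69.38 m/s
adjust_airspeed(+17.09): V ← 69.38 +17.09 = 86.47 m/s
final state: V = 86.47 m/s, rpm = 5182 → n = rpm/60 = 86.366667 rev/s
target J* = 0.9631; solve J* = V/(n·D) for n: n = V/(J*·D) = 86.47/(0.9631 × 0.955) = 94.013605 rev/s
rpm = 60·n = 5640.816278

rpm = 5640.82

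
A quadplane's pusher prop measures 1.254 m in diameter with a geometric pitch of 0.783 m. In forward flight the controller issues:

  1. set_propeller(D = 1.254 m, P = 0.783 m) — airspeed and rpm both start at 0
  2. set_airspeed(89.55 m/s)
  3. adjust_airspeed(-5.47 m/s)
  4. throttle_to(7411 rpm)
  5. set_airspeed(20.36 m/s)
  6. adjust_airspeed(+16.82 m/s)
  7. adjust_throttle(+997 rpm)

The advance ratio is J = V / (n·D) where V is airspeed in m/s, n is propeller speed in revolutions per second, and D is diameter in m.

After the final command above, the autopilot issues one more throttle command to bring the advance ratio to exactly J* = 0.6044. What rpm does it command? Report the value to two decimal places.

set_propeller: D = 1.254 m, P = 0.783 m (p = P/D = 0.624402); state ← (V=0, rpm=0)
set_airspeed(89.55): V ← 89.55 m/s
adjust_airspeed(-5.47): V ← 89.55 -5.47 = 84.08 m/s
throttle_to(7411): rpm ← 7411
set_airspeed(20.36): V ← 20.36 m/s
adjust_airspeed(+16.82): V ← 20.36 +16.82 = 37.18 m/s
adjust_throttle(+997): rpm ← 7411 +997 = 8408
final state: V = 37.18 m/s, rpm = 8408 → n = rpm/60 = 140.133333 rev/s
target J* = 0.6044; solve J* = V/(n·D) for n: n = V/(J*·D) = 37.18/(0.6044 × 1.254) = 49.055465 rev/s
rpm = 60·n = 2943.327876

rpm = 2943.33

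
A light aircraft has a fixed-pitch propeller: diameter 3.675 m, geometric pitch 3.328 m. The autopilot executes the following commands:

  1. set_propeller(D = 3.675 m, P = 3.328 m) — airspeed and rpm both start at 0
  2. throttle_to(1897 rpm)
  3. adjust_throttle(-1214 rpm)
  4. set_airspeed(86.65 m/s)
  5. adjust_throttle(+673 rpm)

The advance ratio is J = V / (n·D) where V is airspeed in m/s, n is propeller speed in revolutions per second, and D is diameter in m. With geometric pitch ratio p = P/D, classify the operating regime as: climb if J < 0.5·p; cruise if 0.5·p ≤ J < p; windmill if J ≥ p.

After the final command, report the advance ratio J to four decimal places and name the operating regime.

J = 1.0433, regime = windmill

set_propeller: D = 3.675 m, P = 3.328 m (p = P/D = 0.905578); state ← (V=0, rpm=0)
throttle_to(1897): rpm ← 1897
adjust_throttle(-1214): rpm ← 1897 -1214 = 683
set_airspeed(86.65): V ← 86.65 m/s
adjust_throttle(+673): rpm ← 683 +673 = 1356
final state: V = 86.65 m/s, rpm = 1356 → n = rpm/60 = 22.600000 rev/s
J = V / (n·D) = 86.65 / (22.600000 × 3.675) = 1.043285
regime bands: climb J<0.4528 | cruise [0.4528, 0.9056) | windmill J≥0.9056
J = 1.0433 → windmill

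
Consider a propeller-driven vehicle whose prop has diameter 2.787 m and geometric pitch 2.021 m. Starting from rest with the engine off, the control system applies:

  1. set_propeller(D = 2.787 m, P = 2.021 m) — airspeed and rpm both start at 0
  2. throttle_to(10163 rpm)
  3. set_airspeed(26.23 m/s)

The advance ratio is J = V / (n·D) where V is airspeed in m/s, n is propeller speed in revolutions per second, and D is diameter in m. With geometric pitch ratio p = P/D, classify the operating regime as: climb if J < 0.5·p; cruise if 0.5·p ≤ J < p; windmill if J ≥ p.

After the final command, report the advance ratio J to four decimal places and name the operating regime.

set_propeller: D = 2.787 m, P = 2.021 m (p = P/D = 0.725152); state ← (V=0, rpm=0)
throttle_to(10163): rpm ← 10163
set_airspeed(26.23): V ← 26.23 m/s
final state: V = 26.23 m/s, rpm = 10163 → n = rpm/60 = 169.383333 rev/s
J = V / (n·D) = 26.23 / (169.383333 × 2.787) = 0.055564
regime bands: climb J<0.3626 | cruise [0.3626, 0.7252) | windmill J≥0.7252
J = 0.0556 → climb

J = 0.0556, regime = climb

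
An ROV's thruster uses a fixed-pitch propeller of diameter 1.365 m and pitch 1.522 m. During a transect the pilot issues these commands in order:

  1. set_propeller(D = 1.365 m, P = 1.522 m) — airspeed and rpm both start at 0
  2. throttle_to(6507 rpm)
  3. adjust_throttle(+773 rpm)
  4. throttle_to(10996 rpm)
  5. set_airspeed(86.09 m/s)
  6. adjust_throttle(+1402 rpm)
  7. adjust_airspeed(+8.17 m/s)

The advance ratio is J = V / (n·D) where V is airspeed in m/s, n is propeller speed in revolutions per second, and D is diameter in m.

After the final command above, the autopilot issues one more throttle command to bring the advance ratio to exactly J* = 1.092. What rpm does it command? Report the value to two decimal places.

set_propeller: D = 1.365 m, P = 1.522 m (p = P/D = 1.115018); state ← (V=0, rpm=0)
throttle_to(6507): rpm ← 6507
adjust_throttle(+773): rpm ← 6507 +773 = 7280
throttle_to(10996): rpm ← 10996
set_airspeed(86.09): V ← 86.09 m/s
adjust_throttle(+1402): rpm ← 10996 +1402 = 12398
adjust_airspeed(+8.17): V ← 86.09 +8.17 = 94.26 m/s
final state: V = 94.26 m/s, rpm = 12398 → n = rpm/60 = 206.633333 rev/s
target J* = 1.092; solve J* = V/(n·D) for n: n = V/(J*·D) = 94.26/(1.092 × 1.365) = 63.237129 rev/s
rpm = 60·n = 3794.227750

rpm = 3794.23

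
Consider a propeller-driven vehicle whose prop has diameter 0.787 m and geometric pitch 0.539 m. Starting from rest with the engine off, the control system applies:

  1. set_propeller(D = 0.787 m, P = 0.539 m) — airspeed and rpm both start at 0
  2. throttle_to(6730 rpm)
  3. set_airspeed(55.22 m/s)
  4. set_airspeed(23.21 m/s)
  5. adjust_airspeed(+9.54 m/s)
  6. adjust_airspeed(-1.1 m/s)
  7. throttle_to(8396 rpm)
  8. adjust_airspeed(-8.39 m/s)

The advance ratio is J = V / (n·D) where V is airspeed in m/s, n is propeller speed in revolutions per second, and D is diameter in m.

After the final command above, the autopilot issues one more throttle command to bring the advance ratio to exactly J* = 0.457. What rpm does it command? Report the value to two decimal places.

set_propeller: D = 0.787 m, P = 0.539 m (p = P/D = 0.684879); state ← (V=0, rpm=0)
throttle_to(6730): rpm ← 6730
set_airspeed(55.22): V ← 55.22 m/s
set_airspeed(23.21): V ← 23.21 m/s
adjust_airspeed(+9.54): V ← 23.21 +9.54 = 32.75 m/s
adjust_airspeed(-1.1): V ← 32.75 -1.1 = 31.65 m/s
throttle_to(8396): rpm ← 8396
adjust_airspeed(-8.39): V ← 31.65 -8.39 = 23.26 m/s
final state: V = 23.26 m/s, rpm = 8396 → n = rpm/60 = 139.933333 rev/s
target J* = 0.457; solve J* = V/(n·D) for n: n = V/(J*·D) = 23.26/(0.457 × 0.787) = 64.672370 rev/s
rpm = 60·n = 3880.342213

rpm = 3880.34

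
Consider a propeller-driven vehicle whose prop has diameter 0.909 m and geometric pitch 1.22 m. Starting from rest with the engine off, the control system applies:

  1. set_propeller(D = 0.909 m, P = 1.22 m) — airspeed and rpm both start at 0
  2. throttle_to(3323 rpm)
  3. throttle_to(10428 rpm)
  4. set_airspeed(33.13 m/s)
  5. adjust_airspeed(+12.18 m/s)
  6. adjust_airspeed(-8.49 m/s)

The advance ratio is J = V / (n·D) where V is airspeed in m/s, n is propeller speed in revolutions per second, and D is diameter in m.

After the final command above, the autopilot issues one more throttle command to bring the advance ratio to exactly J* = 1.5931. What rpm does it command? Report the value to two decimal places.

rpm = 1525.56

set_propeller: D = 0.909 m, P = 1.22 m (p = P/D = 1.342134); state ← (V=0, rpm=0)
throttle_to(3323): rpm ← 3323
throttle_to(10428): rpm ← 10428
set_airspeed(33.13): V ← 33.13 m/s
adjust_airspeed(+12.18): V ← 33.13 +12.18 = 45.31 m/s
adjust_airspeed(-8.49): V ← 45.31 -8.49 = 36.82 m/s
final state: V = 36.82 m/s, rpm = 10428 → n = rpm/60 = 173.800000 rev/s
target J* = 1.5931; solve J* = V/(n·D) for n: n = V/(J*·D) = 36.82/(1.5931 × 0.909) = 25.425931 rev/s
rpm = 60·n = 1525.555857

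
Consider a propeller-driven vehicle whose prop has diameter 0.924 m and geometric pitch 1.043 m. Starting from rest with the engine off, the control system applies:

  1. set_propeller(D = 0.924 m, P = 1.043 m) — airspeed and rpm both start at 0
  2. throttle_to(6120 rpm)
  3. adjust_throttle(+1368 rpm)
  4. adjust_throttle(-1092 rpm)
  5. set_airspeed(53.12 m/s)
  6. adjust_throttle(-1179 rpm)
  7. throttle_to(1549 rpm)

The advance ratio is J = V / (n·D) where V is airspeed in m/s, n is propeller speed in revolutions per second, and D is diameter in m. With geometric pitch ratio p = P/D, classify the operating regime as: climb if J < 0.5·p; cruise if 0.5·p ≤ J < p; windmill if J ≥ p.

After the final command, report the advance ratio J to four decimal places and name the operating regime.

set_propeller: D = 0.924 m, P = 1.043 m (p = P/D = 1.128788); state ← (V=0, rpm=0)
throttle_to(6120): rpm ← 6120
adjust_throttle(+1368): rpm ← 6120 +1368 = 7488
adjust_throttle(-1092): rpm ← 7488 -1092 = 6396
set_airspeed(53.12): V ← 53.12 m/s
adjust_throttle(-1179): rpm ← 6396 -1179 = 5217
throttle_to(1549): rpm ← 1549
final state: V = 53.12 m/s, rpm = 1549 → n = rpm/60 = 25.816667 rev/s
J = V / (n·D) = 53.12 / (25.816667 × 0.924) = 2.226824
regime bands: climb J<0.5644 | cruise [0.5644, 1.1288) | windmill J≥1.1288
J = 2.2268 → windmill

J = 2.2268, regime = windmill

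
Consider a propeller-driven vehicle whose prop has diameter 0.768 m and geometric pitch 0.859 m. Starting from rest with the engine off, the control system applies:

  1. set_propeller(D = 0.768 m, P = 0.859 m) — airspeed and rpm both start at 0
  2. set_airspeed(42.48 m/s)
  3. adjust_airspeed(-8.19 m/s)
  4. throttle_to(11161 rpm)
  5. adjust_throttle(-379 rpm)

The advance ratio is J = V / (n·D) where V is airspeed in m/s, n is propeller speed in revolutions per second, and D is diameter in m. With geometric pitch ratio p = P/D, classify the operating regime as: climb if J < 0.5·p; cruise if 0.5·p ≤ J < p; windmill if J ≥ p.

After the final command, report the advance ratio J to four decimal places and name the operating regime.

set_propeller: D = 0.768 m, P = 0.859 m (p = P/D = 1.118490); state ← (V=0, rpm=0)
set_airspeed(42.48): V ← 42.48 m/s
adjust_airspeed(-8.19): V ← 42.48 -8.19 = 34.29 m/s
throttle_to(11161): rpm ← 11161
adjust_throttle(-379): rpm ← 11161 -379 = 10782
final state: V = 34.29 m/s, rpm = 10782 → n = rpm/60 = 179.700000 rev/s
J = V / (n·D) = 34.29 / (179.700000 × 0.768) = 0.248461
regime bands: climb J<0.5592 | cruise [0.5592, 1.1185) | windmill J≥1.1185
J = 0.2485 → climb

J = 0.2485, regime = climb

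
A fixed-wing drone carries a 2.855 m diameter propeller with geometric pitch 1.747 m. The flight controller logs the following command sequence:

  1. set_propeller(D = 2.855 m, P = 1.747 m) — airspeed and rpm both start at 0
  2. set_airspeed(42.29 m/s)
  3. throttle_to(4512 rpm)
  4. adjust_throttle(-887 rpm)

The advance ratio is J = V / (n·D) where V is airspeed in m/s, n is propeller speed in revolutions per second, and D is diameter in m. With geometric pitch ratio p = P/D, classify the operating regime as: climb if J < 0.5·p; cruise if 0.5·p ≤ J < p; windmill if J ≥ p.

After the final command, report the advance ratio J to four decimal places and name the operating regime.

J = 0.2452, regime = climb

set_propeller: D = 2.855 m, P = 1.747 m (p = P/D = 0.611909); state ← (V=0, rpm=0)
set_airspeed(42.29): V ← 42.29 m/s
throttle_to(4512): rpm ← 4512
adjust_throttle(-887): rpm ← 4512 -887 = 3625
final state: V = 42.29 m/s, rpm = 3625 → n = rpm/60 = 60.416667 rev/s
J = V / (n·D) = 42.29 / (60.416667 × 2.855) = 0.245174
regime bands: climb J<0.3060 | cruise [0.3060, 0.6119) | windmill J≥0.6119
J = 0.2452 → climb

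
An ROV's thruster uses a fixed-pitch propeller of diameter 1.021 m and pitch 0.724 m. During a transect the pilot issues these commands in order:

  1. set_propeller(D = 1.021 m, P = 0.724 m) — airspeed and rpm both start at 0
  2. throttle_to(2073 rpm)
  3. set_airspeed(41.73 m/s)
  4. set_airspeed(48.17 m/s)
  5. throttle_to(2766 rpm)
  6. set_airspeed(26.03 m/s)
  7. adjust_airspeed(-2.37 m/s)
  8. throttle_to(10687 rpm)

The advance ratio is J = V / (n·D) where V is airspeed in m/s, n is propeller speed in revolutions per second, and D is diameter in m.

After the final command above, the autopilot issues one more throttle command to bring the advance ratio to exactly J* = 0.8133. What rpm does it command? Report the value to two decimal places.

set_propeller: D = 1.021 m, P = 0.724 m (p = P/D = 0.709109); state ← (V=0, rpm=0)
throttle_to(2073): rpm ← 2073
set_airspeed(41.73): V ← 41.73 m/s
set_airspeed(48.17): V ← 48.17 m/s
throttle_to(2766): rpm ← 2766
set_airspeed(26.03): V ← 26.03 m/s
adjust_airspeed(-2.37): V ← 26.03 -2.37 = 23.66 m/s
throttle_to(10687): rpm ← 10687
final state: V = 23.66 m/s, rpm = 10687 → n = rpm/60 = 178.116667 rev/s
target J* = 0.8133; solve J* = V/(n·D) for n: n = V/(J*·D) = 23.66/(0.8133 × 1.021) = 28.493003 rev/s
rpm = 60·n = 1709.580188

rpm = 1709.58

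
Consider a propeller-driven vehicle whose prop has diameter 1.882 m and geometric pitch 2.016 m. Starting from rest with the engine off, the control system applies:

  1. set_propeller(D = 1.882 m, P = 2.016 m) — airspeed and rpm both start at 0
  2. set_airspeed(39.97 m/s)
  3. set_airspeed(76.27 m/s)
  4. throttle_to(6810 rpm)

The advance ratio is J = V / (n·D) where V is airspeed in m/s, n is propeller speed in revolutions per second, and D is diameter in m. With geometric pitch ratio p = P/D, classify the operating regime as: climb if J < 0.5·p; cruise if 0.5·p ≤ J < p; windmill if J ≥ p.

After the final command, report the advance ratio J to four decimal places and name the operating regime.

set_propeller: D = 1.882 m, P = 2.016 m (p = P/D = 1.071201); state ← (V=0, rpm=0)
set_airspeed(39.97): V ← 39.97 m/s
set_airspeed(76.27): V ← 76.27 m/s
throttle_to(6810): rpm ← 6810
final state: V = 76.27 m/s, rpm = 6810 → n = rpm/60 = 113.500000 rev/s
J = V / (n·D) = 76.27 / (113.500000 × 1.882) = 0.357058
regime bands: climb J<0.5356 | cruise [0.5356, 1.0712) | windmill J≥1.0712
J = 0.3571 → climb

J = 0.3571, regime = climb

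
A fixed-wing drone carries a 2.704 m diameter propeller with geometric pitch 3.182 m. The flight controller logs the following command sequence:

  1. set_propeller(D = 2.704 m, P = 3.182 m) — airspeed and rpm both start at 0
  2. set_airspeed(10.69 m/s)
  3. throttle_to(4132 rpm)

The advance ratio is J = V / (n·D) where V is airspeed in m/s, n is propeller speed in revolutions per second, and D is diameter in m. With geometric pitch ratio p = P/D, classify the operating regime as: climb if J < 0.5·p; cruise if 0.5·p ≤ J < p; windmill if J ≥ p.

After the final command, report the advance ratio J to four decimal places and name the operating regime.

J = 0.0574, regime = climb

set_propeller: D = 2.704 m, P = 3.182 m (p = P/D = 1.176775); state ← (V=0, rpm=0)
set_airspeed(10.69): V ← 10.69 m/s
throttle_to(4132): rpm ← 4132
final state: V = 10.69 m/s, rpm = 4132 → n = rpm/60 = 68.866667 rev/s
J = V / (n·D) = 10.69 / (68.866667 × 2.704) = 0.057407
regime bands: climb J<0.5884 | cruise [0.5884, 1.1768) | windmill J≥1.1768
J = 0.0574 → climb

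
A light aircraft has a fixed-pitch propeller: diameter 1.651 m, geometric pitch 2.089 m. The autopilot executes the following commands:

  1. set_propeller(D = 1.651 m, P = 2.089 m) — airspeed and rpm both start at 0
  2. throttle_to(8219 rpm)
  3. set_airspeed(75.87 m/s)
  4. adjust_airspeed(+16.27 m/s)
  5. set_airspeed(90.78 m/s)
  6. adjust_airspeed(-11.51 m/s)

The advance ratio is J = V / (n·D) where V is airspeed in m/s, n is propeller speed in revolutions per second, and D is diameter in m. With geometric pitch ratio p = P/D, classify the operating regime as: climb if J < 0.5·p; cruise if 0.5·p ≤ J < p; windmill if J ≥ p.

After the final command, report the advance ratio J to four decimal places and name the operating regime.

J = 0.3505, regime = climb

set_propeller: D = 1.651 m, P = 2.089 m (p = P/D = 1.265294); state ← (V=0, rpm=0)
throttle_to(8219): rpm ← 8219
set_airspeed(75.87): V ← 75.87 m/s
adjust_airspeed(+16.27): V ← 75.87 +16.27 = 92.14 m/s
set_airspeed(90.78): V ← 90.78 m/s
adjust_airspeed(-11.51): V ← 90.78 -11.51 = 79.27 m/s
final state: V = 79.27 m/s, rpm = 8219 → n = rpm/60 = 136.983333 rev/s
J = V / (n·D) = 79.27 / (136.983333 × 1.651) = 0.350505
regime bands: climb J<0.6326 | cruise [0.6326, 1.2653) | windmill J≥1.2653
J = 0.3505 → climb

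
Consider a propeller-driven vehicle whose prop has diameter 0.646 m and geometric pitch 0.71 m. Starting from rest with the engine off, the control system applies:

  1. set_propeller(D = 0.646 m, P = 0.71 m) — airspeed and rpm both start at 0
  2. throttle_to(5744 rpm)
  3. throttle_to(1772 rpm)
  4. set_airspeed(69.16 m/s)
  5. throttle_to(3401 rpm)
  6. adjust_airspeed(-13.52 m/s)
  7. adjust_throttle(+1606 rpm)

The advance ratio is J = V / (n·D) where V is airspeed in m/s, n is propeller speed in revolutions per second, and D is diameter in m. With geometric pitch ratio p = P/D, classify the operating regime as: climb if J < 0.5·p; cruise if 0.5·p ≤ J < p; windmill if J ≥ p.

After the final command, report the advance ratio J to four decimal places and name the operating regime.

set_propeller: D = 0.646 m, P = 0.71 m (p = P/D = 1.099071); state ← (V=0, rpm=0)
throttle_to(5744): rpm ← 5744
throttle_to(1772): rpm ← 1772
set_airspeed(69.16): V ← 69.16 m/s
throttle_to(3401): rpm ← 3401
adjust_airspeed(-13.52): V ← 69.16 -13.52 = 55.64 m/s
adjust_throttle(+1606): rpm ← 3401 +1606 = 5007
final state: V = 55.64 m/s, rpm = 5007 → n = rpm/60 = 83.450000 rev/s
J = V / (n·D) = 55.64 / (83.450000 × 0.646) = 1.032115
regime bands: climb J<0.5495 | cruise [0.5495, 1.0991) | windmill J≥1.0991
J = 1.0321 → cruise

J = 1.0321, regime = cruise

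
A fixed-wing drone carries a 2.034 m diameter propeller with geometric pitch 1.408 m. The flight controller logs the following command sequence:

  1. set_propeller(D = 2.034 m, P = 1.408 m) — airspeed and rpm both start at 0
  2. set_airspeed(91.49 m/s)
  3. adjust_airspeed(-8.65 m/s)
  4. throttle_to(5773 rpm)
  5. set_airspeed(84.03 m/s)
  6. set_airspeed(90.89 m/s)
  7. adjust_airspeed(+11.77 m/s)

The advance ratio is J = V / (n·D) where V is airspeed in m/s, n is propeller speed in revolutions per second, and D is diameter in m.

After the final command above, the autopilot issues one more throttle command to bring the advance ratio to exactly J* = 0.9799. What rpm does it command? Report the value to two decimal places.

rpm = 3090.44

set_propeller: D = 2.034 m, P = 1.408 m (p = P/D = 0.692232); state ← (V=0, rpm=0)
set_airspeed(91.49): V ← 91.49 m/s
adjust_airspeed(-8.65): V ← 91.49 -8.65 = 82.84 m/s
throttle_to(5773): rpm ← 5773
set_airspeed(84.03): V ← 84.03 m/s
set_airspeed(90.89): V ← 90.89 m/s
adjust_airspeed(+11.77): V ← 90.89 +11.77 = 102.66 m/s
final state: V = 102.66 m/s, rpm = 5773 → n = rpm/60 = 96.216667 rev/s
target J* = 0.9799; solve J* = V/(n·D) for n: n = V/(J*·D) = 102.66/(0.9799 × 2.034) = 51.507273 rev/s
rpm = 60·n = 3090.436355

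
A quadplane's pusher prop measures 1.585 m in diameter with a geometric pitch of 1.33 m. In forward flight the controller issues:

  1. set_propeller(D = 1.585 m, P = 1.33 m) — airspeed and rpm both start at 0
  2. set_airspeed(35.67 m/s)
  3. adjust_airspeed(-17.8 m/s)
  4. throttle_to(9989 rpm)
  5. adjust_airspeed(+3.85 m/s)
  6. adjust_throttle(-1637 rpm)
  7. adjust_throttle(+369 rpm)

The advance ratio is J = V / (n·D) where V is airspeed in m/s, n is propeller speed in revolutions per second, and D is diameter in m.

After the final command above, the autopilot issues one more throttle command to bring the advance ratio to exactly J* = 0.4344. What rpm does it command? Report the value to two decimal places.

rpm = 1892.74

set_propeller: D = 1.585 m, P = 1.33 m (p = P/D = 0.839117); state ← (V=0, rpm=0)
set_airspeed(35.67): V ← 35.67 m/s
adjust_airspeed(-17.8): V ← 35.67 -17.8 = 17.87 m/s
throttle_to(9989): rpm ← 9989
adjust_airspeed(+3.85): V ← 17.87 +3.85 = 21.72 m/s
adjust_throttle(-1637): rpm ← 9989 -1637 = 8352
adjust_throttle(+369): rpm ← 8352 +369 = 8721
final state: V = 21.72 m/s, rpm = 8721 → n = rpm/60 = 145.350000 rev/s
target J* = 0.4344; solve J* = V/(n·D) for n: n = V/(J*·D) = 21.72/(0.4344 × 1.585) = 31.545741 rev/s
rpm = 60·n = 1892.744479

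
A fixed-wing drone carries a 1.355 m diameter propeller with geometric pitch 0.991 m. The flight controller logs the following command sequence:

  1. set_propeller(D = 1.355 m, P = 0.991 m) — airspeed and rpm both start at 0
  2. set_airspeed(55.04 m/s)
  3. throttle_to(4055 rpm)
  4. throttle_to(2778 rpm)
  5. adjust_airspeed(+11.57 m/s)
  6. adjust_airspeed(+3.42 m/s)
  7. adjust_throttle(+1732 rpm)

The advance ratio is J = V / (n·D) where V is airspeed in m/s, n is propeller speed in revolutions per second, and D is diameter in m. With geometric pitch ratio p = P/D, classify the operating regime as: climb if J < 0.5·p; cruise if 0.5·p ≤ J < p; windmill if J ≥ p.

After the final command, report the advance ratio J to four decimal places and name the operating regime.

J = 0.6876, regime = cruise

set_propeller: D = 1.355 m, P = 0.991 m (p = P/D = 0.731365); state ← (V=0, rpm=0)
set_airspeed(55.04): V ← 55.04 m/s
throttle_to(4055): rpm ← 4055
throttle_to(2778): rpm ← 2778
adjust_airspeed(+11.57): V ← 55.04 +11.57 = 66.61 m/s
adjust_airspeed(+3.42): V ← 66.61 +3.42 = 70.03 m/s
adjust_throttle(+1732): rpm ← 2778 +1732 = 4510
final state: V = 70.03 m/s, rpm = 4510 → n = rpm/60 = 75.166667 rev/s
J = V / (n·D) = 70.03 / (75.166667 × 1.355) = 0.687574
regime bands: climb J<0.3657 | cruise [0.3657, 0.7314) | windmill J≥0.7314
J = 0.6876 → cruise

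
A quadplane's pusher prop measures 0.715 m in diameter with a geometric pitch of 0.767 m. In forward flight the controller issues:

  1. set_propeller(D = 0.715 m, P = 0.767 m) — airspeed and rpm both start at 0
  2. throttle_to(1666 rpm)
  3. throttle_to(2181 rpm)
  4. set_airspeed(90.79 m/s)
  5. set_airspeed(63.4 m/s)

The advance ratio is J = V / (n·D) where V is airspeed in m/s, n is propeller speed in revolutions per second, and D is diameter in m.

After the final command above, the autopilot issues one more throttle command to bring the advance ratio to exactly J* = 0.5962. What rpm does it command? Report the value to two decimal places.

set_propeller: D = 0.715 m, P = 0.767 m (p = P/D = 1.072727); state ← (V=0, rpm=0)
throttle_to(1666): rpm ← 1666
throttle_to(2181): rpm ← 2181
set_airspeed(90.79): V ← 90.79 m/s
set_airspeed(63.4): V ← 63.4 m/s
final state: V = 63.4 m/s, rpm = 2181 → n = rpm/60 = 36.350000 rev/s
target J* = 0.5962; solve J* = V/(n·D) for n: n = V/(J*·D) = 63.4/(0.5962 × 0.715) = 148.727489 rev/s
rpm = 60·n = 8923.649313

rpm = 8923.65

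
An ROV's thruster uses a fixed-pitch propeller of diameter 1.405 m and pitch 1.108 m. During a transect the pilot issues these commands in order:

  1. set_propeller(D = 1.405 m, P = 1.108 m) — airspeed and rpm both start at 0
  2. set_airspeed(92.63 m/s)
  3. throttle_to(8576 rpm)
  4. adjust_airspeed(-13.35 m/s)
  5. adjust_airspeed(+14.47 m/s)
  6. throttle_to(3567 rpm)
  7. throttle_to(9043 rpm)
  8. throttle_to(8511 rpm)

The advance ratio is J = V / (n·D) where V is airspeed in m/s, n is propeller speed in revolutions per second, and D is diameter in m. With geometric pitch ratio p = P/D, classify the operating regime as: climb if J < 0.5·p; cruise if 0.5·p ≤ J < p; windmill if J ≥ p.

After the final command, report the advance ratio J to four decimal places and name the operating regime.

set_propeller: D = 1.405 m, P = 1.108 m (p = P/D = 0.788612); state ← (V=0, rpm=0)
set_airspeed(92.63): V ← 92.63 m/s
throttle_to(8576): rpm ← 8576
adjust_airspeed(-13.35): V ← 92.63 -13.35 = 79.28 m/s
adjust_airspeed(+14.47): V ← 79.28 +14.47 = 93.75 m/s
throttle_to(3567): rpm ← 3567
throttle_to(9043): rpm ← 9043
throttle_to(8511): rpm ← 8511
final state: V = 93.75 m/s, rpm = 8511 → n = rpm/60 = 141.850000 rev/s
J = V / (n·D) = 93.75 / (141.850000 × 1.405) = 0.470398
regime bands: climb J<0.3943 | cruise [0.3943, 0.7886) | windmill J≥0.7886
J = 0.4704 → cruise

J = 0.4704, regime = cruise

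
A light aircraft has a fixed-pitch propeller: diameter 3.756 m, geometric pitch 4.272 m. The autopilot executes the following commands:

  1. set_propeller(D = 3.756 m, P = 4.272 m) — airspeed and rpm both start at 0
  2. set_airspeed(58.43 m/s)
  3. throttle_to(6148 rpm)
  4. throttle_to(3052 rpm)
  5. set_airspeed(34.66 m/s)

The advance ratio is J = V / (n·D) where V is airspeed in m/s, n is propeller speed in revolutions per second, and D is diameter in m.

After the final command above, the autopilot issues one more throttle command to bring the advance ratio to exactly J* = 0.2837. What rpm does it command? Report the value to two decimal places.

rpm = 1951.62

set_propeller: D = 3.756 m, P = 4.272 m (p = P/D = 1.137380); state ← (V=0, rpm=0)
set_airspeed(58.43): V ← 58.43 m/s
throttle_to(6148): rpm ← 6148
throttle_to(3052): rpm ← 3052
set_airspeed(34.66): V ← 34.66 m/s
final state: V = 34.66 m/s, rpm = 3052 → n = rpm/60 = 50.866667 rev/s
target J* = 0.2837; solve J* = V/(n·D) for n: n = V/(J*·D) = 34.66/(0.2837 × 3.756) = 32.526972 rev/s
rpm = 60·n = 1951.618334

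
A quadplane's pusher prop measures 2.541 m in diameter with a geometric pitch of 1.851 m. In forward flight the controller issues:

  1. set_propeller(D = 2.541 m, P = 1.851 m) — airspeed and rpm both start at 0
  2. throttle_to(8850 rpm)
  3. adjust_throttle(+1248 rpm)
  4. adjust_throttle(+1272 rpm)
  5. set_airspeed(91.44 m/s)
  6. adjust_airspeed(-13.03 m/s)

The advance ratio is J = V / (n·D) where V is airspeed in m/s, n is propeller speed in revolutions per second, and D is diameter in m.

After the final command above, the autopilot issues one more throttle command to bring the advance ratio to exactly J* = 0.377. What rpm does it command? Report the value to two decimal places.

set_propeller: D = 2.541 m, P = 1.851 m (p = P/D = 0.728453); state ← (V=0, rpm=0)
throttle_to(8850): rpm ← 8850
adjust_throttle(+1248): rpm ← 8850 +1248 = 10098
adjust_throttle(+1272): rpm ← 10098 +1272 = 11370
set_airspeed(91.44): V ← 91.44 m/s
adjust_airspeed(-13.03): V ← 91.44 -13.03 = 78.41 m/s
final state: V = 78.41 m/s, rpm = 11370 → n = rpm/60 = 189.500000 rev/s
target J* = 0.377; solve J* = V/(n·D) for n: n = V/(J*·D) = 78.41/(0.377 × 2.541) = 81.851273 rev/s
rpm = 60·n = 4911.076384

rpm = 4911.08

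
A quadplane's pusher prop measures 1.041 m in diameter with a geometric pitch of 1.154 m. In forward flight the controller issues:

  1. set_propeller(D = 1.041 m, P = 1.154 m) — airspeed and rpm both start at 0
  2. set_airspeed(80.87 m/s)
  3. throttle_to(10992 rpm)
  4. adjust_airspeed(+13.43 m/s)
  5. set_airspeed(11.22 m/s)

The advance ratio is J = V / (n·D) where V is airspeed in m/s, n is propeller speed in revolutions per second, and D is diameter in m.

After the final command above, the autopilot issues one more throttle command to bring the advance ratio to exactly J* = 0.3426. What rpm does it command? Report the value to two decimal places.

set_propeller: D = 1.041 m, P = 1.154 m (p = P/D = 1.108549); state ← (V=0, rpm=0)
set_airspeed(80.87): V ← 80.87 m/s
throttle_to(10992): rpm ← 10992
adjust_airspeed(+13.43): V ← 80.87 +13.43 = 94.3 m/s
set_airspeed(11.22): V ← 11.22 m/s
final state: V = 11.22 m/s, rpm = 10992 → n = rpm/60 = 183.200000 rev/s
target J* = 0.3426; solve J* = V/(n·D) for n: n = V/(J*·D) = 11.22/(0.3426 × 1.041) = 31.459714 rev/s
rpm = 60·n = 1887.582834

rpm = 1887.58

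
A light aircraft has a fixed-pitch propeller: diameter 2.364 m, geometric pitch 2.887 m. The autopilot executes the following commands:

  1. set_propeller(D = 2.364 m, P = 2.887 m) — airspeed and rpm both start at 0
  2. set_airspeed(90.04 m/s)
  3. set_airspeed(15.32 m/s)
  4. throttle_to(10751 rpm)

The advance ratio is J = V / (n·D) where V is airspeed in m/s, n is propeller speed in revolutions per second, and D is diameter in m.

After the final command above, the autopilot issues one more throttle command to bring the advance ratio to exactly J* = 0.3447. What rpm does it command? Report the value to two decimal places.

rpm = 1128.03

set_propeller: D = 2.364 m, P = 2.887 m (p = P/D = 1.221235); state ← (V=0, rpm=0)
set_airspeed(90.04): V ← 90.04 m/s
set_airspeed(15.32): V ← 15.32 m/s
throttle_to(10751): rpm ← 10751
final state: V = 15.32 m/s, rpm = 10751 → n = rpm/60 = 179.183333 rev/s
target J* = 0.3447; solve J* = V/(n·D) for n: n = V/(J*·D) = 15.32/(0.3447 × 2.364) = 18.800526 rev/s
rpm = 60·n = 1128.031585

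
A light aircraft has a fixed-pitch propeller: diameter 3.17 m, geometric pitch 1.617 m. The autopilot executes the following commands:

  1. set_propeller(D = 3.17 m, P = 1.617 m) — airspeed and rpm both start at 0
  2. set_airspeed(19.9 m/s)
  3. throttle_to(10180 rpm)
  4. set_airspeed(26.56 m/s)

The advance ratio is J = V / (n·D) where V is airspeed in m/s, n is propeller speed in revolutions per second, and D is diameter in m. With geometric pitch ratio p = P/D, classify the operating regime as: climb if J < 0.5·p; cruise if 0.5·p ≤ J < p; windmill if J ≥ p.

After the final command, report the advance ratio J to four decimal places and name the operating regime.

J = 0.0494, regime = climb

set_propeller: D = 3.17 m, P = 1.617 m (p = P/D = 0.510095); state ← (V=0, rpm=0)
set_airspeed(19.9): V ← 19.9 m/s
throttle_to(10180): rpm ← 10180
set_airspeed(26.56): V ← 26.56 m/s
final state: V = 26.56 m/s, rpm = 10180 → n = rpm/60 = 169.666667 rev/s
J = V / (n·D) = 26.56 / (169.666667 × 3.17) = 0.049382
regime bands: climb J<0.2550 | cruise [0.2550, 0.5101) | windmill J≥0.5101
J = 0.0494 → climb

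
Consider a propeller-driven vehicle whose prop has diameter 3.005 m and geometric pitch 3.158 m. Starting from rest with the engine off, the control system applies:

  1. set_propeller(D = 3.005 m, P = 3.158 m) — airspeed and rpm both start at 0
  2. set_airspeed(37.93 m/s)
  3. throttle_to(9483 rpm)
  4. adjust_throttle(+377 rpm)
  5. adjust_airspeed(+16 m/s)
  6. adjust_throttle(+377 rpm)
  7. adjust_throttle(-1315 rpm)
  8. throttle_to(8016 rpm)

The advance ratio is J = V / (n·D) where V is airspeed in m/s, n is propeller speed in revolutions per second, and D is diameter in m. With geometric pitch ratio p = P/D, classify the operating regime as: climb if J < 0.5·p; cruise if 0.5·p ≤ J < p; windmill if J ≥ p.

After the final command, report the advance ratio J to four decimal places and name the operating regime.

set_propeller: D = 3.005 m, P = 3.158 m (p = P/D = 1.050915); state ← (V=0, rpm=0)
set_airspeed(37.93): V ← 37.93 m/s
throttle_to(9483): rpm ← 9483
adjust_throttle(+377): rpm ← 9483 +377 = 9860
adjust_airspeed(+16): V ← 37.93 +16 = 53.93 m/s
adjust_throttle(+377): rpm ← 9860 +377 = 10237
adjust_throttle(-1315): rpm ← 10237 -1315 = 8922
throttle_to(8016): rpm ← 8016
final state: V = 53.93 m/s, rpm = 8016 → n = rpm/60 = 133.600000 rev/s
J = V / (n·D) = 53.93 / (133.600000 × 3.005) = 0.134332
regime bands: climb J<0.5255 | cruise [0.5255, 1.0509) | windmill J≥1.0509
J = 0.1343 → climb

J = 0.1343, regime = climb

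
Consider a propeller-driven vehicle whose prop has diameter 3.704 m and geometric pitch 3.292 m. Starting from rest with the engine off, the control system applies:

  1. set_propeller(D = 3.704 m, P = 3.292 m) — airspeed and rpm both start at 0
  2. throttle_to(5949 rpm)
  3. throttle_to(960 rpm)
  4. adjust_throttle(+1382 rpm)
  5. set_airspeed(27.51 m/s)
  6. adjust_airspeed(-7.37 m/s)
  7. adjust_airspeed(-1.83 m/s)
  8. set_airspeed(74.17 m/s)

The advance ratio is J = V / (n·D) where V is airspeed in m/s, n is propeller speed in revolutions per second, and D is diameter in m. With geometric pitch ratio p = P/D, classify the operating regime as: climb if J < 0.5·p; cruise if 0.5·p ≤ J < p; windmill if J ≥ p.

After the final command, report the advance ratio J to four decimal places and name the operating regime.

J = 0.5130, regime = cruise

set_propeller: D = 3.704 m, P = 3.292 m (p = P/D = 0.888769); state ← (V=0, rpm=0)
throttle_to(5949): rpm ← 5949
throttle_to(960): rpm ← 960
adjust_throttle(+1382): rpm ← 960 +1382 = 2342
set_airspeed(27.51): V ← 27.51 m/s
adjust_airspeed(-7.37): V ← 27.51 -7.37 = 20.14 m/s
adjust_airspeed(-1.83): V ← 20.14 -1.83 = 18.31 m/s
set_airspeed(74.17): V ← 74.17 m/s
final state: V = 74.17 m/s, rpm = 2342 → n = rpm/60 = 39.033333 rev/s
J = V / (n·D) = 74.17 / (39.033333 × 3.704) = 0.513005
regime bands: climb J<0.4444 | cruise [0.4444, 0.8888) | windmill J≥0.8888
J = 0.5130 → cruise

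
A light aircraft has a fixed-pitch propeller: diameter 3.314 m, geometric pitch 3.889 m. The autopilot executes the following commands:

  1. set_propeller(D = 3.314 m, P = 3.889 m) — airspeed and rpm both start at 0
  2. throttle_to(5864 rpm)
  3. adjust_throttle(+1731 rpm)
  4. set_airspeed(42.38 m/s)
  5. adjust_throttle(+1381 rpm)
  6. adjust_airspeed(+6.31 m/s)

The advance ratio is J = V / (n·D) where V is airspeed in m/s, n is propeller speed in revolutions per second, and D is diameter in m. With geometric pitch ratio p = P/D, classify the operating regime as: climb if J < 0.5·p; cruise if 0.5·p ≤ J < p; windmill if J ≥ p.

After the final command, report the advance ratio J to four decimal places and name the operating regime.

set_propeller: D = 3.314 m, P = 3.889 m (p = P/D = 1.173506); state ← (V=0, rpm=0)
throttle_to(5864): rpm ← 5864
adjust_throttle(+1731): rpm ← 5864 +1731 = 7595
set_airspeed(42.38): V ← 42.38 m/s
adjust_throttle(+1381): rpm ← 7595 +1381 = 8976
adjust_airspeed(+6.31): V ← 42.38 +6.31 = 48.69 m/s
final state: V = 48.69 m/s, rpm = 8976 → n = rpm/60 = 149.600000 rev/s
J = V / (n·D) = 48.69 / (149.600000 × 3.314) = 0.098210
regime bands: climb J<0.5868 | cruise [0.5868, 1.1735) | windmill J≥1.1735
J = 0.0982 → climb

J = 0.0982, regime = climb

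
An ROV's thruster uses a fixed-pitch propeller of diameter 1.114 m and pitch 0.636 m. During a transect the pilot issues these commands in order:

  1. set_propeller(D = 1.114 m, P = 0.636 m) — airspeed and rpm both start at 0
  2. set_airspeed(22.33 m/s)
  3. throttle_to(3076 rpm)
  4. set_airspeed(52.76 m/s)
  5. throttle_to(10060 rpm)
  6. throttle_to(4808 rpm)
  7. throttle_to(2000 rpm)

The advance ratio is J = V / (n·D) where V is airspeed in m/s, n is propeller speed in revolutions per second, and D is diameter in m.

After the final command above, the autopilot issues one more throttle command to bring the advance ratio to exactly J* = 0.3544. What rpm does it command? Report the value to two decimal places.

set_propeller: D = 1.114 m, P = 0.636 m (p = P/D = 0.570916); state ← (V=0, rpm=0)
set_airspeed(22.33): V ← 22.33 m/s
throttle_to(3076): rpm ← 3076
set_airspeed(52.76): V ← 52.76 m/s
throttle_to(10060): rpm ← 10060
throttle_to(4808): rpm ← 4808
throttle_to(2000): rpm ← 2000
final state: V = 52.76 m/s, rpm = 2000 → n = rpm/60 = 33.333333 rev/s
target J* = 0.3544; solve J* = V/(n·D) for n: n = V/(J*·D) = 52.76/(0.3544 × 1.114) = 133.636743 rev/s
rpm = 60·n = 8018.204587

rpm = 8018.20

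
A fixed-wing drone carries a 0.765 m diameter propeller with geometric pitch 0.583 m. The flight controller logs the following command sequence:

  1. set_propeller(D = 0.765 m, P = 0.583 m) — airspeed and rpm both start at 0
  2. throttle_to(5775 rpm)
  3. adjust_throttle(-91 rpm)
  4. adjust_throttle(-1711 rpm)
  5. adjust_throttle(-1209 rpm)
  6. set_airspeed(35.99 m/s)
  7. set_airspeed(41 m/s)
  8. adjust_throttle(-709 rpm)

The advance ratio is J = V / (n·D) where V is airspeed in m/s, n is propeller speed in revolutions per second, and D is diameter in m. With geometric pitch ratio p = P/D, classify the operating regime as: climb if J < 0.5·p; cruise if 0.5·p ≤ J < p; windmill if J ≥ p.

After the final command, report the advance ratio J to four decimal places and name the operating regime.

set_propeller: D = 0.765 m, P = 0.583 m (p = P/D = 0.762092); state ← (V=0, rpm=0)
throttle_to(5775): rpm ← 5775
adjust_throttle(-91): rpm ← 5775 -91 = 5684
adjust_throttle(-1711): rpm ← 5684 -1711 = 3973
adjust_throttle(-1209): rpm ← 3973 -1209 = 2764
set_airspeed(35.99): V ← 35.99 m/s
set_airspeed(41): V ← 41 m/s
adjust_throttle(-709): rpm ← 2764 -709 = 2055
final state: V = 41 m/s, rpm = 2055 → n = rpm/60 = 34.250000 rev/s
J = V / (n·D) = 41 / (34.250000 × 0.765) = 1.564811
regime bands: climb J<0.3810 | cruise [0.3810, 0.7621) | windmill J≥0.7621
J = 1.5648 → windmill

J = 1.5648, regime = windmill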